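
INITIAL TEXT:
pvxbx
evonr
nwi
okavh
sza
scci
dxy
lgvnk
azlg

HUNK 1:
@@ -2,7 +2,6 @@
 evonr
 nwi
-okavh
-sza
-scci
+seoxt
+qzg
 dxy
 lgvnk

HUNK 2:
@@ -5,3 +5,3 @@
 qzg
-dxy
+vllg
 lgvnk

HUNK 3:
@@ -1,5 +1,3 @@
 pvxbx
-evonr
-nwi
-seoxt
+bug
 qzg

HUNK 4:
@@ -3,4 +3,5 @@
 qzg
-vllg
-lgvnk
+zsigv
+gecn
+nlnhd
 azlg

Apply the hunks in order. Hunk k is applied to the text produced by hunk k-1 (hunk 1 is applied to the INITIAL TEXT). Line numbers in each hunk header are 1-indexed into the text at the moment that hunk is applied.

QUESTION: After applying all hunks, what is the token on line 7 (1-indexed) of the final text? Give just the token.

Answer: azlg

Derivation:
Hunk 1: at line 2 remove [okavh,sza,scci] add [seoxt,qzg] -> 8 lines: pvxbx evonr nwi seoxt qzg dxy lgvnk azlg
Hunk 2: at line 5 remove [dxy] add [vllg] -> 8 lines: pvxbx evonr nwi seoxt qzg vllg lgvnk azlg
Hunk 3: at line 1 remove [evonr,nwi,seoxt] add [bug] -> 6 lines: pvxbx bug qzg vllg lgvnk azlg
Hunk 4: at line 3 remove [vllg,lgvnk] add [zsigv,gecn,nlnhd] -> 7 lines: pvxbx bug qzg zsigv gecn nlnhd azlg
Final line 7: azlg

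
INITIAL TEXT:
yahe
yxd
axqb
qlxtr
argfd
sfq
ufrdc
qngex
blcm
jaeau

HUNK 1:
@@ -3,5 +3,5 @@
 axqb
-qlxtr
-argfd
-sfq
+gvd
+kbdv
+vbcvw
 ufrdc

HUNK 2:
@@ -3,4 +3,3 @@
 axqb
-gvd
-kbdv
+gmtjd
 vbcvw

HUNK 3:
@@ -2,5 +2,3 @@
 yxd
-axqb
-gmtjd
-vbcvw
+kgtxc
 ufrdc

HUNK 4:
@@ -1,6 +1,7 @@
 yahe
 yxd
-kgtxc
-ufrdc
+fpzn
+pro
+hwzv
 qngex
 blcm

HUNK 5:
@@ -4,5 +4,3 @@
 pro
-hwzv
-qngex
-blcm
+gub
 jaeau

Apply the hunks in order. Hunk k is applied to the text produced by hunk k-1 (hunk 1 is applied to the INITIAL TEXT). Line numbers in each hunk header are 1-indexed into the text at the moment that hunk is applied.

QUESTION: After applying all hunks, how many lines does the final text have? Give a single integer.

Hunk 1: at line 3 remove [qlxtr,argfd,sfq] add [gvd,kbdv,vbcvw] -> 10 lines: yahe yxd axqb gvd kbdv vbcvw ufrdc qngex blcm jaeau
Hunk 2: at line 3 remove [gvd,kbdv] add [gmtjd] -> 9 lines: yahe yxd axqb gmtjd vbcvw ufrdc qngex blcm jaeau
Hunk 3: at line 2 remove [axqb,gmtjd,vbcvw] add [kgtxc] -> 7 lines: yahe yxd kgtxc ufrdc qngex blcm jaeau
Hunk 4: at line 1 remove [kgtxc,ufrdc] add [fpzn,pro,hwzv] -> 8 lines: yahe yxd fpzn pro hwzv qngex blcm jaeau
Hunk 5: at line 4 remove [hwzv,qngex,blcm] add [gub] -> 6 lines: yahe yxd fpzn pro gub jaeau
Final line count: 6

Answer: 6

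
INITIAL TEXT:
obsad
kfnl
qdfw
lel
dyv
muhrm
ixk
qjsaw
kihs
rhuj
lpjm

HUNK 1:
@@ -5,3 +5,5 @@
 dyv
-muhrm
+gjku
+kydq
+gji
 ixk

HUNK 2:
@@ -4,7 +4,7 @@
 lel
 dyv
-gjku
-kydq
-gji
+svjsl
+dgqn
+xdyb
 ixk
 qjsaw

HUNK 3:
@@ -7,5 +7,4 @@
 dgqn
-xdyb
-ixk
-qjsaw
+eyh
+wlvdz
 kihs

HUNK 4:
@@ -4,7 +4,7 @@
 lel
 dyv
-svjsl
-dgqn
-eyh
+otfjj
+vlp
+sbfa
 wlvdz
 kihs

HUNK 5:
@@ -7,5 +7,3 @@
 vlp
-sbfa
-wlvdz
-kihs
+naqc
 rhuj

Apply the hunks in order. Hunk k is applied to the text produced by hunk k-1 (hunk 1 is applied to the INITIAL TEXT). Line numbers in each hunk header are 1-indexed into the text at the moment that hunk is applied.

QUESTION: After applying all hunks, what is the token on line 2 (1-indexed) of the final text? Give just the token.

Hunk 1: at line 5 remove [muhrm] add [gjku,kydq,gji] -> 13 lines: obsad kfnl qdfw lel dyv gjku kydq gji ixk qjsaw kihs rhuj lpjm
Hunk 2: at line 4 remove [gjku,kydq,gji] add [svjsl,dgqn,xdyb] -> 13 lines: obsad kfnl qdfw lel dyv svjsl dgqn xdyb ixk qjsaw kihs rhuj lpjm
Hunk 3: at line 7 remove [xdyb,ixk,qjsaw] add [eyh,wlvdz] -> 12 lines: obsad kfnl qdfw lel dyv svjsl dgqn eyh wlvdz kihs rhuj lpjm
Hunk 4: at line 4 remove [svjsl,dgqn,eyh] add [otfjj,vlp,sbfa] -> 12 lines: obsad kfnl qdfw lel dyv otfjj vlp sbfa wlvdz kihs rhuj lpjm
Hunk 5: at line 7 remove [sbfa,wlvdz,kihs] add [naqc] -> 10 lines: obsad kfnl qdfw lel dyv otfjj vlp naqc rhuj lpjm
Final line 2: kfnl

Answer: kfnl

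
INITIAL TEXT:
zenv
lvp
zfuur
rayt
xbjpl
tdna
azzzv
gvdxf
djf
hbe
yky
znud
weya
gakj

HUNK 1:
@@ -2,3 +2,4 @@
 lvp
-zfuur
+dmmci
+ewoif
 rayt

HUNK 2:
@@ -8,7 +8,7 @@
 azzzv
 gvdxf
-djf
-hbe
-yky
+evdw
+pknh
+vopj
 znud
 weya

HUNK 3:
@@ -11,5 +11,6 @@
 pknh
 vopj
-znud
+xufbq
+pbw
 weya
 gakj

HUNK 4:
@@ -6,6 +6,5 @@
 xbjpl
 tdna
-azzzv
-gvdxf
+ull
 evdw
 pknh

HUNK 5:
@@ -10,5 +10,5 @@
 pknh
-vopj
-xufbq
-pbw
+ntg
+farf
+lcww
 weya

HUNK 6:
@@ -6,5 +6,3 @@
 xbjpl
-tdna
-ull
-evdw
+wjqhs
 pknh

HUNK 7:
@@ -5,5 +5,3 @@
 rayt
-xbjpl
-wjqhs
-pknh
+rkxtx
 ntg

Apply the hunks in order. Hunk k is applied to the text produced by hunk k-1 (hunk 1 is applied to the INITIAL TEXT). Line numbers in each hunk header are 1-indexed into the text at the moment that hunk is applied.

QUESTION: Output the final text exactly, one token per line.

Hunk 1: at line 2 remove [zfuur] add [dmmci,ewoif] -> 15 lines: zenv lvp dmmci ewoif rayt xbjpl tdna azzzv gvdxf djf hbe yky znud weya gakj
Hunk 2: at line 8 remove [djf,hbe,yky] add [evdw,pknh,vopj] -> 15 lines: zenv lvp dmmci ewoif rayt xbjpl tdna azzzv gvdxf evdw pknh vopj znud weya gakj
Hunk 3: at line 11 remove [znud] add [xufbq,pbw] -> 16 lines: zenv lvp dmmci ewoif rayt xbjpl tdna azzzv gvdxf evdw pknh vopj xufbq pbw weya gakj
Hunk 4: at line 6 remove [azzzv,gvdxf] add [ull] -> 15 lines: zenv lvp dmmci ewoif rayt xbjpl tdna ull evdw pknh vopj xufbq pbw weya gakj
Hunk 5: at line 10 remove [vopj,xufbq,pbw] add [ntg,farf,lcww] -> 15 lines: zenv lvp dmmci ewoif rayt xbjpl tdna ull evdw pknh ntg farf lcww weya gakj
Hunk 6: at line 6 remove [tdna,ull,evdw] add [wjqhs] -> 13 lines: zenv lvp dmmci ewoif rayt xbjpl wjqhs pknh ntg farf lcww weya gakj
Hunk 7: at line 5 remove [xbjpl,wjqhs,pknh] add [rkxtx] -> 11 lines: zenv lvp dmmci ewoif rayt rkxtx ntg farf lcww weya gakj

Answer: zenv
lvp
dmmci
ewoif
rayt
rkxtx
ntg
farf
lcww
weya
gakj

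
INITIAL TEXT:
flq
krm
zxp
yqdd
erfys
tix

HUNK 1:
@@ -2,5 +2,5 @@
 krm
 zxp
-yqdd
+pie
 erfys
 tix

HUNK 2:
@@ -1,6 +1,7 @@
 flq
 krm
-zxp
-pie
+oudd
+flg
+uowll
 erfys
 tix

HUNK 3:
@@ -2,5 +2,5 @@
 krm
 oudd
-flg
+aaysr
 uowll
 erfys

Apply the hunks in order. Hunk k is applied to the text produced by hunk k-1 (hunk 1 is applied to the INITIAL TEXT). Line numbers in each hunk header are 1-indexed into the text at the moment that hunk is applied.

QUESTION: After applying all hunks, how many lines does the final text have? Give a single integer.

Answer: 7

Derivation:
Hunk 1: at line 2 remove [yqdd] add [pie] -> 6 lines: flq krm zxp pie erfys tix
Hunk 2: at line 1 remove [zxp,pie] add [oudd,flg,uowll] -> 7 lines: flq krm oudd flg uowll erfys tix
Hunk 3: at line 2 remove [flg] add [aaysr] -> 7 lines: flq krm oudd aaysr uowll erfys tix
Final line count: 7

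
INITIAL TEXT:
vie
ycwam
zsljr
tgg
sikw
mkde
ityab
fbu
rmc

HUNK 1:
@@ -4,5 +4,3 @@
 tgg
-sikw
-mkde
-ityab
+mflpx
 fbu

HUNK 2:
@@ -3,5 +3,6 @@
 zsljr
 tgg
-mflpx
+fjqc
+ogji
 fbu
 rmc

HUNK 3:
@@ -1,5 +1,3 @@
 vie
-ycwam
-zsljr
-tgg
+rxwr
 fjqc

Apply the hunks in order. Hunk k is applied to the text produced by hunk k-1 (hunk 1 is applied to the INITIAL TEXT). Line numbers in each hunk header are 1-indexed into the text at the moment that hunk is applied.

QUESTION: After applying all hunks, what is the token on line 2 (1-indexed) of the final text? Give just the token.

Hunk 1: at line 4 remove [sikw,mkde,ityab] add [mflpx] -> 7 lines: vie ycwam zsljr tgg mflpx fbu rmc
Hunk 2: at line 3 remove [mflpx] add [fjqc,ogji] -> 8 lines: vie ycwam zsljr tgg fjqc ogji fbu rmc
Hunk 3: at line 1 remove [ycwam,zsljr,tgg] add [rxwr] -> 6 lines: vie rxwr fjqc ogji fbu rmc
Final line 2: rxwr

Answer: rxwr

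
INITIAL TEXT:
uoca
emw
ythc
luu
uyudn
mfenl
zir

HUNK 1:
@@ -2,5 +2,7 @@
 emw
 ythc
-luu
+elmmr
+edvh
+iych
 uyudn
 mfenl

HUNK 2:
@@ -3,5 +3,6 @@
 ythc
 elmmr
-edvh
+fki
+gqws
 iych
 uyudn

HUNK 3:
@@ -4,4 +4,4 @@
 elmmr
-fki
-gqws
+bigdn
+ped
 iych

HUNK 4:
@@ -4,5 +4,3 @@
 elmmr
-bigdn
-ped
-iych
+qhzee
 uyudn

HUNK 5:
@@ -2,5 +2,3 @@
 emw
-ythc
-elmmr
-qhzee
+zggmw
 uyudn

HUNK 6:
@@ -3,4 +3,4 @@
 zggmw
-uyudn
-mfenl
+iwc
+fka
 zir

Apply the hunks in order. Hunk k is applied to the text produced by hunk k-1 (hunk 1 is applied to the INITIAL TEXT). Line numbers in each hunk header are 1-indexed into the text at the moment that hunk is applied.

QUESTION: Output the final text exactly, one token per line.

Answer: uoca
emw
zggmw
iwc
fka
zir

Derivation:
Hunk 1: at line 2 remove [luu] add [elmmr,edvh,iych] -> 9 lines: uoca emw ythc elmmr edvh iych uyudn mfenl zir
Hunk 2: at line 3 remove [edvh] add [fki,gqws] -> 10 lines: uoca emw ythc elmmr fki gqws iych uyudn mfenl zir
Hunk 3: at line 4 remove [fki,gqws] add [bigdn,ped] -> 10 lines: uoca emw ythc elmmr bigdn ped iych uyudn mfenl zir
Hunk 4: at line 4 remove [bigdn,ped,iych] add [qhzee] -> 8 lines: uoca emw ythc elmmr qhzee uyudn mfenl zir
Hunk 5: at line 2 remove [ythc,elmmr,qhzee] add [zggmw] -> 6 lines: uoca emw zggmw uyudn mfenl zir
Hunk 6: at line 3 remove [uyudn,mfenl] add [iwc,fka] -> 6 lines: uoca emw zggmw iwc fka zir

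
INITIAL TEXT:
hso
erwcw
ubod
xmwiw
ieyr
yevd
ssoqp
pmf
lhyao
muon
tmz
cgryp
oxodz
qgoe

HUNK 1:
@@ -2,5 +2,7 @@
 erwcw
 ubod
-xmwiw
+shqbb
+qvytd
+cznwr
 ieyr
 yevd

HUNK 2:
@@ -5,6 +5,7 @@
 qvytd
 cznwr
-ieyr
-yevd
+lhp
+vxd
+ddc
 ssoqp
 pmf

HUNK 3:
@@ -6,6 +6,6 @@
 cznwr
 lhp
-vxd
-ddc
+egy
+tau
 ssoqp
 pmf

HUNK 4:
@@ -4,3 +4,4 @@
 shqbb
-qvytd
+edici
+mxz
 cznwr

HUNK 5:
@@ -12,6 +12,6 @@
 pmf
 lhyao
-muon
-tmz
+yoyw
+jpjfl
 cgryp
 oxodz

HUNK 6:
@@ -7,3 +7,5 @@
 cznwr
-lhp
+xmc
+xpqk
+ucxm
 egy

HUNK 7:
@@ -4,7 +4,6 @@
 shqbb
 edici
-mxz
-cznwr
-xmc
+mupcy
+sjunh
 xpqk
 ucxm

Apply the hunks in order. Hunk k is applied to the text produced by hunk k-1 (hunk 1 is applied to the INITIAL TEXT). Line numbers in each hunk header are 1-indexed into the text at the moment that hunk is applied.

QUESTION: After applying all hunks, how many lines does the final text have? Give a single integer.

Hunk 1: at line 2 remove [xmwiw] add [shqbb,qvytd,cznwr] -> 16 lines: hso erwcw ubod shqbb qvytd cznwr ieyr yevd ssoqp pmf lhyao muon tmz cgryp oxodz qgoe
Hunk 2: at line 5 remove [ieyr,yevd] add [lhp,vxd,ddc] -> 17 lines: hso erwcw ubod shqbb qvytd cznwr lhp vxd ddc ssoqp pmf lhyao muon tmz cgryp oxodz qgoe
Hunk 3: at line 6 remove [vxd,ddc] add [egy,tau] -> 17 lines: hso erwcw ubod shqbb qvytd cznwr lhp egy tau ssoqp pmf lhyao muon tmz cgryp oxodz qgoe
Hunk 4: at line 4 remove [qvytd] add [edici,mxz] -> 18 lines: hso erwcw ubod shqbb edici mxz cznwr lhp egy tau ssoqp pmf lhyao muon tmz cgryp oxodz qgoe
Hunk 5: at line 12 remove [muon,tmz] add [yoyw,jpjfl] -> 18 lines: hso erwcw ubod shqbb edici mxz cznwr lhp egy tau ssoqp pmf lhyao yoyw jpjfl cgryp oxodz qgoe
Hunk 6: at line 7 remove [lhp] add [xmc,xpqk,ucxm] -> 20 lines: hso erwcw ubod shqbb edici mxz cznwr xmc xpqk ucxm egy tau ssoqp pmf lhyao yoyw jpjfl cgryp oxodz qgoe
Hunk 7: at line 4 remove [mxz,cznwr,xmc] add [mupcy,sjunh] -> 19 lines: hso erwcw ubod shqbb edici mupcy sjunh xpqk ucxm egy tau ssoqp pmf lhyao yoyw jpjfl cgryp oxodz qgoe
Final line count: 19

Answer: 19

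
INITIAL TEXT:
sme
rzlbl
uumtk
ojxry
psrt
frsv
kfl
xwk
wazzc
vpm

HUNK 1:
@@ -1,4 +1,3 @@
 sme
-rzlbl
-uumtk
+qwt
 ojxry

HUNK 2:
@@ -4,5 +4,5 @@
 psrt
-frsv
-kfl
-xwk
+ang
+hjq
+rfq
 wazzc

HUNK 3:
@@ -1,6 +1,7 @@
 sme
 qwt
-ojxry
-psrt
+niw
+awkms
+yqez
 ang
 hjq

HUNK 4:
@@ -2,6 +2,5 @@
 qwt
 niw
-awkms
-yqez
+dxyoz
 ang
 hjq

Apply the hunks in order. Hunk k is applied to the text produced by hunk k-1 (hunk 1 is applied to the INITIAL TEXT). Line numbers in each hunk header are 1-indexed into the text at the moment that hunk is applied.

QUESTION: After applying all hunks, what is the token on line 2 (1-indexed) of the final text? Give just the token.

Answer: qwt

Derivation:
Hunk 1: at line 1 remove [rzlbl,uumtk] add [qwt] -> 9 lines: sme qwt ojxry psrt frsv kfl xwk wazzc vpm
Hunk 2: at line 4 remove [frsv,kfl,xwk] add [ang,hjq,rfq] -> 9 lines: sme qwt ojxry psrt ang hjq rfq wazzc vpm
Hunk 3: at line 1 remove [ojxry,psrt] add [niw,awkms,yqez] -> 10 lines: sme qwt niw awkms yqez ang hjq rfq wazzc vpm
Hunk 4: at line 2 remove [awkms,yqez] add [dxyoz] -> 9 lines: sme qwt niw dxyoz ang hjq rfq wazzc vpm
Final line 2: qwt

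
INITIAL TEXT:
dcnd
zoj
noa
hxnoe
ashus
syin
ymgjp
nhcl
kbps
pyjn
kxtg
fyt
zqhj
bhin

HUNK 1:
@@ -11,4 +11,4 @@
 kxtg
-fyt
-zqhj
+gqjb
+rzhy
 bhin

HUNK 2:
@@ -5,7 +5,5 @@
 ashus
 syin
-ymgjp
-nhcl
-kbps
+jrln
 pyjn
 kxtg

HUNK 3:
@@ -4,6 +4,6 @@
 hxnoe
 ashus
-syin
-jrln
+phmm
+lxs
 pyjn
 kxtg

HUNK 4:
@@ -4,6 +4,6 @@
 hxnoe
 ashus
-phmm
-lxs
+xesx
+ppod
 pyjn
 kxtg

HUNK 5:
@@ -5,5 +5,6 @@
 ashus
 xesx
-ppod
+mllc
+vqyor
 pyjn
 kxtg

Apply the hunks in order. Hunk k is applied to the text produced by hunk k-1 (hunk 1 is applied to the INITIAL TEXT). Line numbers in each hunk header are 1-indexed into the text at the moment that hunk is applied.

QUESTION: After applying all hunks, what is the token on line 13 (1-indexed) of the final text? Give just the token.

Answer: bhin

Derivation:
Hunk 1: at line 11 remove [fyt,zqhj] add [gqjb,rzhy] -> 14 lines: dcnd zoj noa hxnoe ashus syin ymgjp nhcl kbps pyjn kxtg gqjb rzhy bhin
Hunk 2: at line 5 remove [ymgjp,nhcl,kbps] add [jrln] -> 12 lines: dcnd zoj noa hxnoe ashus syin jrln pyjn kxtg gqjb rzhy bhin
Hunk 3: at line 4 remove [syin,jrln] add [phmm,lxs] -> 12 lines: dcnd zoj noa hxnoe ashus phmm lxs pyjn kxtg gqjb rzhy bhin
Hunk 4: at line 4 remove [phmm,lxs] add [xesx,ppod] -> 12 lines: dcnd zoj noa hxnoe ashus xesx ppod pyjn kxtg gqjb rzhy bhin
Hunk 5: at line 5 remove [ppod] add [mllc,vqyor] -> 13 lines: dcnd zoj noa hxnoe ashus xesx mllc vqyor pyjn kxtg gqjb rzhy bhin
Final line 13: bhin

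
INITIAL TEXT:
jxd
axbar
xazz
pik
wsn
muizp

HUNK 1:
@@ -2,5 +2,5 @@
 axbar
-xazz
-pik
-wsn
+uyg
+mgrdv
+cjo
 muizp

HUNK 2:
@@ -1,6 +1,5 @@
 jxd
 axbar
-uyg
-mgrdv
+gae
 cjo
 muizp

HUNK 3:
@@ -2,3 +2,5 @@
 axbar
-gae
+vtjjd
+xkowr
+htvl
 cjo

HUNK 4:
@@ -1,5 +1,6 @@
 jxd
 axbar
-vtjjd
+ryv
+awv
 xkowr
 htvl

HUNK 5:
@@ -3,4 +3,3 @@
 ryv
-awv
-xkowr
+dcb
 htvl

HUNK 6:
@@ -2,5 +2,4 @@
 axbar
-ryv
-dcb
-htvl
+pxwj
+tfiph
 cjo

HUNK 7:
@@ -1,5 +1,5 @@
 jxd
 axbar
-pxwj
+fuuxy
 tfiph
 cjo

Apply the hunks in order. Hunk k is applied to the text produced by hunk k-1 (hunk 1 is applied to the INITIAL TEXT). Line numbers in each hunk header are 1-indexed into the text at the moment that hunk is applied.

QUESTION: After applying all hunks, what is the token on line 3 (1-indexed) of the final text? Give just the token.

Hunk 1: at line 2 remove [xazz,pik,wsn] add [uyg,mgrdv,cjo] -> 6 lines: jxd axbar uyg mgrdv cjo muizp
Hunk 2: at line 1 remove [uyg,mgrdv] add [gae] -> 5 lines: jxd axbar gae cjo muizp
Hunk 3: at line 2 remove [gae] add [vtjjd,xkowr,htvl] -> 7 lines: jxd axbar vtjjd xkowr htvl cjo muizp
Hunk 4: at line 1 remove [vtjjd] add [ryv,awv] -> 8 lines: jxd axbar ryv awv xkowr htvl cjo muizp
Hunk 5: at line 3 remove [awv,xkowr] add [dcb] -> 7 lines: jxd axbar ryv dcb htvl cjo muizp
Hunk 6: at line 2 remove [ryv,dcb,htvl] add [pxwj,tfiph] -> 6 lines: jxd axbar pxwj tfiph cjo muizp
Hunk 7: at line 1 remove [pxwj] add [fuuxy] -> 6 lines: jxd axbar fuuxy tfiph cjo muizp
Final line 3: fuuxy

Answer: fuuxy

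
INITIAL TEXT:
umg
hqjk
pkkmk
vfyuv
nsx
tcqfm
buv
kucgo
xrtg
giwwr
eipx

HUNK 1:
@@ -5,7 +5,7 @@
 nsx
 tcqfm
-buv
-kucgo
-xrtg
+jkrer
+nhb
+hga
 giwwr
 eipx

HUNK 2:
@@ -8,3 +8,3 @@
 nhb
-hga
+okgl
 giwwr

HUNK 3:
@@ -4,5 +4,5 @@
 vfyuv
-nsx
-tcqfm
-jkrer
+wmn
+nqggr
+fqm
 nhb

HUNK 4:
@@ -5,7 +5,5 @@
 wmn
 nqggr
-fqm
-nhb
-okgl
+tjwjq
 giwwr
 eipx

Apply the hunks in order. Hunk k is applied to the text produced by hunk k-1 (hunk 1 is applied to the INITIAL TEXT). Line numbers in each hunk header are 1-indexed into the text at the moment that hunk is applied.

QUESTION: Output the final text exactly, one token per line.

Answer: umg
hqjk
pkkmk
vfyuv
wmn
nqggr
tjwjq
giwwr
eipx

Derivation:
Hunk 1: at line 5 remove [buv,kucgo,xrtg] add [jkrer,nhb,hga] -> 11 lines: umg hqjk pkkmk vfyuv nsx tcqfm jkrer nhb hga giwwr eipx
Hunk 2: at line 8 remove [hga] add [okgl] -> 11 lines: umg hqjk pkkmk vfyuv nsx tcqfm jkrer nhb okgl giwwr eipx
Hunk 3: at line 4 remove [nsx,tcqfm,jkrer] add [wmn,nqggr,fqm] -> 11 lines: umg hqjk pkkmk vfyuv wmn nqggr fqm nhb okgl giwwr eipx
Hunk 4: at line 5 remove [fqm,nhb,okgl] add [tjwjq] -> 9 lines: umg hqjk pkkmk vfyuv wmn nqggr tjwjq giwwr eipx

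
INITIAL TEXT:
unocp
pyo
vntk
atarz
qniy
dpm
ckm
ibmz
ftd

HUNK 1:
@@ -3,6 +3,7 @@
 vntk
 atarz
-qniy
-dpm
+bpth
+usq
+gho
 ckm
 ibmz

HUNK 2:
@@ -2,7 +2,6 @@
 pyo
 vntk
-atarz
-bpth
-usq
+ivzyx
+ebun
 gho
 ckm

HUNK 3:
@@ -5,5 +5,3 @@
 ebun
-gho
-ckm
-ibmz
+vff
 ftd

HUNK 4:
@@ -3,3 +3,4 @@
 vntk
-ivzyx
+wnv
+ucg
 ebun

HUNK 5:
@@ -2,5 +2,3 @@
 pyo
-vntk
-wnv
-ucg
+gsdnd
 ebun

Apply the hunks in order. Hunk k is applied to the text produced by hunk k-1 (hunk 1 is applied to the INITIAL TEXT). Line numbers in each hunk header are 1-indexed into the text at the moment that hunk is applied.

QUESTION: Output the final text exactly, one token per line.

Hunk 1: at line 3 remove [qniy,dpm] add [bpth,usq,gho] -> 10 lines: unocp pyo vntk atarz bpth usq gho ckm ibmz ftd
Hunk 2: at line 2 remove [atarz,bpth,usq] add [ivzyx,ebun] -> 9 lines: unocp pyo vntk ivzyx ebun gho ckm ibmz ftd
Hunk 3: at line 5 remove [gho,ckm,ibmz] add [vff] -> 7 lines: unocp pyo vntk ivzyx ebun vff ftd
Hunk 4: at line 3 remove [ivzyx] add [wnv,ucg] -> 8 lines: unocp pyo vntk wnv ucg ebun vff ftd
Hunk 5: at line 2 remove [vntk,wnv,ucg] add [gsdnd] -> 6 lines: unocp pyo gsdnd ebun vff ftd

Answer: unocp
pyo
gsdnd
ebun
vff
ftd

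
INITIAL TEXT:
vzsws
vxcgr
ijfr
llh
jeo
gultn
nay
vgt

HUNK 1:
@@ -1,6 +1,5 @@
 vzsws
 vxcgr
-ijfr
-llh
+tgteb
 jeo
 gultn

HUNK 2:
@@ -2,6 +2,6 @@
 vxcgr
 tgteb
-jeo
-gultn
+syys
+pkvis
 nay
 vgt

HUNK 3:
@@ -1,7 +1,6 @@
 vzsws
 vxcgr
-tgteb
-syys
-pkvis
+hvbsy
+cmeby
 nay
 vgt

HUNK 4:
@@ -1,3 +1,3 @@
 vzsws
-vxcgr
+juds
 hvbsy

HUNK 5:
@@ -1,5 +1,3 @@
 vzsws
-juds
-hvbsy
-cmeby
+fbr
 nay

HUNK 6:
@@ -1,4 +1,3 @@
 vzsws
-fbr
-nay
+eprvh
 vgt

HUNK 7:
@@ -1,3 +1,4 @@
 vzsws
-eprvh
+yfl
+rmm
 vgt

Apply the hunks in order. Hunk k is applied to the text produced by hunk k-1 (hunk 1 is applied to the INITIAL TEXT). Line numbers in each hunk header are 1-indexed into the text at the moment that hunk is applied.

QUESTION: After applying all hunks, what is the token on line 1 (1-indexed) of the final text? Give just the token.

Hunk 1: at line 1 remove [ijfr,llh] add [tgteb] -> 7 lines: vzsws vxcgr tgteb jeo gultn nay vgt
Hunk 2: at line 2 remove [jeo,gultn] add [syys,pkvis] -> 7 lines: vzsws vxcgr tgteb syys pkvis nay vgt
Hunk 3: at line 1 remove [tgteb,syys,pkvis] add [hvbsy,cmeby] -> 6 lines: vzsws vxcgr hvbsy cmeby nay vgt
Hunk 4: at line 1 remove [vxcgr] add [juds] -> 6 lines: vzsws juds hvbsy cmeby nay vgt
Hunk 5: at line 1 remove [juds,hvbsy,cmeby] add [fbr] -> 4 lines: vzsws fbr nay vgt
Hunk 6: at line 1 remove [fbr,nay] add [eprvh] -> 3 lines: vzsws eprvh vgt
Hunk 7: at line 1 remove [eprvh] add [yfl,rmm] -> 4 lines: vzsws yfl rmm vgt
Final line 1: vzsws

Answer: vzsws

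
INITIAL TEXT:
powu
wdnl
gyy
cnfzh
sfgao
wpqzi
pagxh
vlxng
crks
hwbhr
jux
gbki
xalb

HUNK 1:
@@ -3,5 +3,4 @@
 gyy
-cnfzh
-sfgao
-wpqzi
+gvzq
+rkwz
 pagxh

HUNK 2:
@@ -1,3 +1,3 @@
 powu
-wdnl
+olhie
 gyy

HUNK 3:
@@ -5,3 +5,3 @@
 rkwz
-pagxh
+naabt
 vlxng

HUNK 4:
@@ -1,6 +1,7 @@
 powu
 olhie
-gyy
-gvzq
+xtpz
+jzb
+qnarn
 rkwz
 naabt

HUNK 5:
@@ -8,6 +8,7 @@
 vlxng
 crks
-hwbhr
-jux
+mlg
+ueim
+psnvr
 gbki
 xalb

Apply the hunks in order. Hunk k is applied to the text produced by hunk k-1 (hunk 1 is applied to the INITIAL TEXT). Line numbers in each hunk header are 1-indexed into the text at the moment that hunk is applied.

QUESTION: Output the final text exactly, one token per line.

Answer: powu
olhie
xtpz
jzb
qnarn
rkwz
naabt
vlxng
crks
mlg
ueim
psnvr
gbki
xalb

Derivation:
Hunk 1: at line 3 remove [cnfzh,sfgao,wpqzi] add [gvzq,rkwz] -> 12 lines: powu wdnl gyy gvzq rkwz pagxh vlxng crks hwbhr jux gbki xalb
Hunk 2: at line 1 remove [wdnl] add [olhie] -> 12 lines: powu olhie gyy gvzq rkwz pagxh vlxng crks hwbhr jux gbki xalb
Hunk 3: at line 5 remove [pagxh] add [naabt] -> 12 lines: powu olhie gyy gvzq rkwz naabt vlxng crks hwbhr jux gbki xalb
Hunk 4: at line 1 remove [gyy,gvzq] add [xtpz,jzb,qnarn] -> 13 lines: powu olhie xtpz jzb qnarn rkwz naabt vlxng crks hwbhr jux gbki xalb
Hunk 5: at line 8 remove [hwbhr,jux] add [mlg,ueim,psnvr] -> 14 lines: powu olhie xtpz jzb qnarn rkwz naabt vlxng crks mlg ueim psnvr gbki xalb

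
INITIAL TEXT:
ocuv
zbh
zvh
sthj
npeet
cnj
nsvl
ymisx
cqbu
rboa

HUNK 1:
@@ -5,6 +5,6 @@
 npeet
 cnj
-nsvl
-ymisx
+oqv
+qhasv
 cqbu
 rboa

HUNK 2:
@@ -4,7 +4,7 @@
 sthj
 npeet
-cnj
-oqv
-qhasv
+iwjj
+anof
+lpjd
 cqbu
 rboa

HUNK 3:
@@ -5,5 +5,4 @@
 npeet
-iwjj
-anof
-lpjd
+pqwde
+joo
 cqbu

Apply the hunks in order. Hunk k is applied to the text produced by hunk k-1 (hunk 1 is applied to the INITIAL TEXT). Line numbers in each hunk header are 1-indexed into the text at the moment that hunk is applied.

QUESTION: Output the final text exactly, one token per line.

Answer: ocuv
zbh
zvh
sthj
npeet
pqwde
joo
cqbu
rboa

Derivation:
Hunk 1: at line 5 remove [nsvl,ymisx] add [oqv,qhasv] -> 10 lines: ocuv zbh zvh sthj npeet cnj oqv qhasv cqbu rboa
Hunk 2: at line 4 remove [cnj,oqv,qhasv] add [iwjj,anof,lpjd] -> 10 lines: ocuv zbh zvh sthj npeet iwjj anof lpjd cqbu rboa
Hunk 3: at line 5 remove [iwjj,anof,lpjd] add [pqwde,joo] -> 9 lines: ocuv zbh zvh sthj npeet pqwde joo cqbu rboa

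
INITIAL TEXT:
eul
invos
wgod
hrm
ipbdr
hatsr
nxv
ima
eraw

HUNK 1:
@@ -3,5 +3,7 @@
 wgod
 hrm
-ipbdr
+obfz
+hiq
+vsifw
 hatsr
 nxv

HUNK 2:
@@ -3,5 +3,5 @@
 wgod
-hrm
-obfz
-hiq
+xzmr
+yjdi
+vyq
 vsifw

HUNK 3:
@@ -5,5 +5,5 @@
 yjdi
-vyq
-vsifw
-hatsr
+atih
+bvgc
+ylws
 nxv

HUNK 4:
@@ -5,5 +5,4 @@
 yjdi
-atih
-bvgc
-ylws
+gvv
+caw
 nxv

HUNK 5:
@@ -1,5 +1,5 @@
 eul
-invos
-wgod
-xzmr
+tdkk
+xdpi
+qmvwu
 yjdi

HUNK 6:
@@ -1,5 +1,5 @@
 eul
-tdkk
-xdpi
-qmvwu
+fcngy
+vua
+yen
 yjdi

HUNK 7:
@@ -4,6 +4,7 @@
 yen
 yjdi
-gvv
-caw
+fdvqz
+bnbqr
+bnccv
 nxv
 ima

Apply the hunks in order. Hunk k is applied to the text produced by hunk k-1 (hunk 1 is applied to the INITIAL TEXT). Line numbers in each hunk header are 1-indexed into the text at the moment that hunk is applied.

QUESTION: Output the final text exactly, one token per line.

Answer: eul
fcngy
vua
yen
yjdi
fdvqz
bnbqr
bnccv
nxv
ima
eraw

Derivation:
Hunk 1: at line 3 remove [ipbdr] add [obfz,hiq,vsifw] -> 11 lines: eul invos wgod hrm obfz hiq vsifw hatsr nxv ima eraw
Hunk 2: at line 3 remove [hrm,obfz,hiq] add [xzmr,yjdi,vyq] -> 11 lines: eul invos wgod xzmr yjdi vyq vsifw hatsr nxv ima eraw
Hunk 3: at line 5 remove [vyq,vsifw,hatsr] add [atih,bvgc,ylws] -> 11 lines: eul invos wgod xzmr yjdi atih bvgc ylws nxv ima eraw
Hunk 4: at line 5 remove [atih,bvgc,ylws] add [gvv,caw] -> 10 lines: eul invos wgod xzmr yjdi gvv caw nxv ima eraw
Hunk 5: at line 1 remove [invos,wgod,xzmr] add [tdkk,xdpi,qmvwu] -> 10 lines: eul tdkk xdpi qmvwu yjdi gvv caw nxv ima eraw
Hunk 6: at line 1 remove [tdkk,xdpi,qmvwu] add [fcngy,vua,yen] -> 10 lines: eul fcngy vua yen yjdi gvv caw nxv ima eraw
Hunk 7: at line 4 remove [gvv,caw] add [fdvqz,bnbqr,bnccv] -> 11 lines: eul fcngy vua yen yjdi fdvqz bnbqr bnccv nxv ima eraw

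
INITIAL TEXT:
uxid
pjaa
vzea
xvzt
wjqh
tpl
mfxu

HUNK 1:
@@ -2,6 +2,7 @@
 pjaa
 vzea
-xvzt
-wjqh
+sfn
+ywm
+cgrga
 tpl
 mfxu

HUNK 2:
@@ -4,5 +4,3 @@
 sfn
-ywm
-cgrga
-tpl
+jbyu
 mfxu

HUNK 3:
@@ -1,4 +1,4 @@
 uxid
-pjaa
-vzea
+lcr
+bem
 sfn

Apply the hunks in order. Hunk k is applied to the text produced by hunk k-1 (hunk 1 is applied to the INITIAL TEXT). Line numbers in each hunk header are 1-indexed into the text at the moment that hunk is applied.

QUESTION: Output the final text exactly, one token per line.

Answer: uxid
lcr
bem
sfn
jbyu
mfxu

Derivation:
Hunk 1: at line 2 remove [xvzt,wjqh] add [sfn,ywm,cgrga] -> 8 lines: uxid pjaa vzea sfn ywm cgrga tpl mfxu
Hunk 2: at line 4 remove [ywm,cgrga,tpl] add [jbyu] -> 6 lines: uxid pjaa vzea sfn jbyu mfxu
Hunk 3: at line 1 remove [pjaa,vzea] add [lcr,bem] -> 6 lines: uxid lcr bem sfn jbyu mfxu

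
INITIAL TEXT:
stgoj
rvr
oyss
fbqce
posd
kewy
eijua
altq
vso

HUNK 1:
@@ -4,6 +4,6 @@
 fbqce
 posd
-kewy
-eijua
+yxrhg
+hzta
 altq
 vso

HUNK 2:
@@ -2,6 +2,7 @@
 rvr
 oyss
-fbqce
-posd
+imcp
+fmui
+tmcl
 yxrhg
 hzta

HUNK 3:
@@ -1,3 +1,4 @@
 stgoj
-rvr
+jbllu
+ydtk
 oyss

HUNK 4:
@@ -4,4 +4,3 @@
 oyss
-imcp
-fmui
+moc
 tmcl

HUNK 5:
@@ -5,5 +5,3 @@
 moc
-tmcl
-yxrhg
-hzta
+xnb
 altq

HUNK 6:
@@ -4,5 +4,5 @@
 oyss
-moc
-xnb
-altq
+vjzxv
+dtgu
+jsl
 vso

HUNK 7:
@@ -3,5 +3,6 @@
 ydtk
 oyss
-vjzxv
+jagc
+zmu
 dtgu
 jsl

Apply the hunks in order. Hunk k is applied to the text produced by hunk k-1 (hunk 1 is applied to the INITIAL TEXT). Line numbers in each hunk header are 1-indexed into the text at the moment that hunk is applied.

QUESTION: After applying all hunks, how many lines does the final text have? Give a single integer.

Hunk 1: at line 4 remove [kewy,eijua] add [yxrhg,hzta] -> 9 lines: stgoj rvr oyss fbqce posd yxrhg hzta altq vso
Hunk 2: at line 2 remove [fbqce,posd] add [imcp,fmui,tmcl] -> 10 lines: stgoj rvr oyss imcp fmui tmcl yxrhg hzta altq vso
Hunk 3: at line 1 remove [rvr] add [jbllu,ydtk] -> 11 lines: stgoj jbllu ydtk oyss imcp fmui tmcl yxrhg hzta altq vso
Hunk 4: at line 4 remove [imcp,fmui] add [moc] -> 10 lines: stgoj jbllu ydtk oyss moc tmcl yxrhg hzta altq vso
Hunk 5: at line 5 remove [tmcl,yxrhg,hzta] add [xnb] -> 8 lines: stgoj jbllu ydtk oyss moc xnb altq vso
Hunk 6: at line 4 remove [moc,xnb,altq] add [vjzxv,dtgu,jsl] -> 8 lines: stgoj jbllu ydtk oyss vjzxv dtgu jsl vso
Hunk 7: at line 3 remove [vjzxv] add [jagc,zmu] -> 9 lines: stgoj jbllu ydtk oyss jagc zmu dtgu jsl vso
Final line count: 9

Answer: 9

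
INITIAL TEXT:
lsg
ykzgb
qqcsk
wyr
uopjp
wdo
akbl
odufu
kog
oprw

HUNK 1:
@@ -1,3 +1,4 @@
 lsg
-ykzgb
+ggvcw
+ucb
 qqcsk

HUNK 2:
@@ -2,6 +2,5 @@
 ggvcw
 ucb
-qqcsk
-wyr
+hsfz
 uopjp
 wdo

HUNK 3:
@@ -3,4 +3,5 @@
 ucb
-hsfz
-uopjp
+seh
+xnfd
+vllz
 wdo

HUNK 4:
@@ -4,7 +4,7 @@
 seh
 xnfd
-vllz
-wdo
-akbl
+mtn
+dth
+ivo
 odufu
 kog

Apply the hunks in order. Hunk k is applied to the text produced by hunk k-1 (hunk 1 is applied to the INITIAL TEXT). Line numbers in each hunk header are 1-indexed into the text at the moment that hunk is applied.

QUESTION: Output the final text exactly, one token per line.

Hunk 1: at line 1 remove [ykzgb] add [ggvcw,ucb] -> 11 lines: lsg ggvcw ucb qqcsk wyr uopjp wdo akbl odufu kog oprw
Hunk 2: at line 2 remove [qqcsk,wyr] add [hsfz] -> 10 lines: lsg ggvcw ucb hsfz uopjp wdo akbl odufu kog oprw
Hunk 3: at line 3 remove [hsfz,uopjp] add [seh,xnfd,vllz] -> 11 lines: lsg ggvcw ucb seh xnfd vllz wdo akbl odufu kog oprw
Hunk 4: at line 4 remove [vllz,wdo,akbl] add [mtn,dth,ivo] -> 11 lines: lsg ggvcw ucb seh xnfd mtn dth ivo odufu kog oprw

Answer: lsg
ggvcw
ucb
seh
xnfd
mtn
dth
ivo
odufu
kog
oprw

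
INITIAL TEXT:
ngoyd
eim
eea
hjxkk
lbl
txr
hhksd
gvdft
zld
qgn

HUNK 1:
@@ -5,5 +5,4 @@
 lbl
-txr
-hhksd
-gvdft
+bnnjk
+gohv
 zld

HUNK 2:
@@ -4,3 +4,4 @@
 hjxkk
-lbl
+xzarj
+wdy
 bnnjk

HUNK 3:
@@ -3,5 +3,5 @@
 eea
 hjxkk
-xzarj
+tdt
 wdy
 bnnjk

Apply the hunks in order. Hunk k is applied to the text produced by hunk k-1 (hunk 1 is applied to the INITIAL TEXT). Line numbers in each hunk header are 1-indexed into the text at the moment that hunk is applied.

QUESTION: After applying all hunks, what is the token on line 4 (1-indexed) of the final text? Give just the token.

Hunk 1: at line 5 remove [txr,hhksd,gvdft] add [bnnjk,gohv] -> 9 lines: ngoyd eim eea hjxkk lbl bnnjk gohv zld qgn
Hunk 2: at line 4 remove [lbl] add [xzarj,wdy] -> 10 lines: ngoyd eim eea hjxkk xzarj wdy bnnjk gohv zld qgn
Hunk 3: at line 3 remove [xzarj] add [tdt] -> 10 lines: ngoyd eim eea hjxkk tdt wdy bnnjk gohv zld qgn
Final line 4: hjxkk

Answer: hjxkk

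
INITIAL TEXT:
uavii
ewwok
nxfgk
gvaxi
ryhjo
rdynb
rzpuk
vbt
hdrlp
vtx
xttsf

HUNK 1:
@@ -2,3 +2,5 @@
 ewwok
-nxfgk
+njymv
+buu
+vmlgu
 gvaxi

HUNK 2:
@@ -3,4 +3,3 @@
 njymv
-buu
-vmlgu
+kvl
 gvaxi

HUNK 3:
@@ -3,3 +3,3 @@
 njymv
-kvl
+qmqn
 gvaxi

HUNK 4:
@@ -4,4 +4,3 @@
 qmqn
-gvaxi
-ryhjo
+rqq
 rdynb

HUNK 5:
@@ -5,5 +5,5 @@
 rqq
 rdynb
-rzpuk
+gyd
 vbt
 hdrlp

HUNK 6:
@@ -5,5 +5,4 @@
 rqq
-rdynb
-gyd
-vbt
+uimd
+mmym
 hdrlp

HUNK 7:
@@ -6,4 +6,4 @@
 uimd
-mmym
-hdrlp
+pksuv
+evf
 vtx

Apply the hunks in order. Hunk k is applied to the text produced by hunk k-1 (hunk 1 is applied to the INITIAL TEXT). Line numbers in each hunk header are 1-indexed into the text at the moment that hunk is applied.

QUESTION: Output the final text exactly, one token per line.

Answer: uavii
ewwok
njymv
qmqn
rqq
uimd
pksuv
evf
vtx
xttsf

Derivation:
Hunk 1: at line 2 remove [nxfgk] add [njymv,buu,vmlgu] -> 13 lines: uavii ewwok njymv buu vmlgu gvaxi ryhjo rdynb rzpuk vbt hdrlp vtx xttsf
Hunk 2: at line 3 remove [buu,vmlgu] add [kvl] -> 12 lines: uavii ewwok njymv kvl gvaxi ryhjo rdynb rzpuk vbt hdrlp vtx xttsf
Hunk 3: at line 3 remove [kvl] add [qmqn] -> 12 lines: uavii ewwok njymv qmqn gvaxi ryhjo rdynb rzpuk vbt hdrlp vtx xttsf
Hunk 4: at line 4 remove [gvaxi,ryhjo] add [rqq] -> 11 lines: uavii ewwok njymv qmqn rqq rdynb rzpuk vbt hdrlp vtx xttsf
Hunk 5: at line 5 remove [rzpuk] add [gyd] -> 11 lines: uavii ewwok njymv qmqn rqq rdynb gyd vbt hdrlp vtx xttsf
Hunk 6: at line 5 remove [rdynb,gyd,vbt] add [uimd,mmym] -> 10 lines: uavii ewwok njymv qmqn rqq uimd mmym hdrlp vtx xttsf
Hunk 7: at line 6 remove [mmym,hdrlp] add [pksuv,evf] -> 10 lines: uavii ewwok njymv qmqn rqq uimd pksuv evf vtx xttsf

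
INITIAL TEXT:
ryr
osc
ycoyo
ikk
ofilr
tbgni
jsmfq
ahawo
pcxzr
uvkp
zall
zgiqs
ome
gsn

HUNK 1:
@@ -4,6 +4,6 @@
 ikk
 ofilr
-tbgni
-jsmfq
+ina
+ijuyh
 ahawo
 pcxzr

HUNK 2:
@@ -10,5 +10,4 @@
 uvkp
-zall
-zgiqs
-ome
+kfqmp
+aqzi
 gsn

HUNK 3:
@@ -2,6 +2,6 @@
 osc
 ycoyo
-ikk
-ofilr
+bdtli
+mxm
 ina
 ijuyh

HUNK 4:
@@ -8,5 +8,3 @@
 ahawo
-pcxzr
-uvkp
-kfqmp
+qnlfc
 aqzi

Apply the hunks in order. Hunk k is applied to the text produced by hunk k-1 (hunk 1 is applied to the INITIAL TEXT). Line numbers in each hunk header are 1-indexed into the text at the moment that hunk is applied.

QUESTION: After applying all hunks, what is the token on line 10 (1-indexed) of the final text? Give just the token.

Answer: aqzi

Derivation:
Hunk 1: at line 4 remove [tbgni,jsmfq] add [ina,ijuyh] -> 14 lines: ryr osc ycoyo ikk ofilr ina ijuyh ahawo pcxzr uvkp zall zgiqs ome gsn
Hunk 2: at line 10 remove [zall,zgiqs,ome] add [kfqmp,aqzi] -> 13 lines: ryr osc ycoyo ikk ofilr ina ijuyh ahawo pcxzr uvkp kfqmp aqzi gsn
Hunk 3: at line 2 remove [ikk,ofilr] add [bdtli,mxm] -> 13 lines: ryr osc ycoyo bdtli mxm ina ijuyh ahawo pcxzr uvkp kfqmp aqzi gsn
Hunk 4: at line 8 remove [pcxzr,uvkp,kfqmp] add [qnlfc] -> 11 lines: ryr osc ycoyo bdtli mxm ina ijuyh ahawo qnlfc aqzi gsn
Final line 10: aqzi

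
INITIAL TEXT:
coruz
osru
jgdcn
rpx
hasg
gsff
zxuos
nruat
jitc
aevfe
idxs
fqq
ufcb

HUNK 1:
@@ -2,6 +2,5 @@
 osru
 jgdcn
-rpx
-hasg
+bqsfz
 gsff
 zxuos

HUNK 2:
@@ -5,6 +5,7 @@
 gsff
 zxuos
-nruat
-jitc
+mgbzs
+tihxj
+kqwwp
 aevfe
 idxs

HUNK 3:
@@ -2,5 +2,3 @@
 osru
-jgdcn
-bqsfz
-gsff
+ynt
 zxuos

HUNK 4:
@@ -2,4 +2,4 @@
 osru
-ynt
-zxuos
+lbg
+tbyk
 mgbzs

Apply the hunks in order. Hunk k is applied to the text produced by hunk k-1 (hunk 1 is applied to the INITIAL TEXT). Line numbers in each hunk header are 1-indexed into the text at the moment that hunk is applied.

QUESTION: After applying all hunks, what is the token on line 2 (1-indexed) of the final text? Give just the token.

Hunk 1: at line 2 remove [rpx,hasg] add [bqsfz] -> 12 lines: coruz osru jgdcn bqsfz gsff zxuos nruat jitc aevfe idxs fqq ufcb
Hunk 2: at line 5 remove [nruat,jitc] add [mgbzs,tihxj,kqwwp] -> 13 lines: coruz osru jgdcn bqsfz gsff zxuos mgbzs tihxj kqwwp aevfe idxs fqq ufcb
Hunk 3: at line 2 remove [jgdcn,bqsfz,gsff] add [ynt] -> 11 lines: coruz osru ynt zxuos mgbzs tihxj kqwwp aevfe idxs fqq ufcb
Hunk 4: at line 2 remove [ynt,zxuos] add [lbg,tbyk] -> 11 lines: coruz osru lbg tbyk mgbzs tihxj kqwwp aevfe idxs fqq ufcb
Final line 2: osru

Answer: osru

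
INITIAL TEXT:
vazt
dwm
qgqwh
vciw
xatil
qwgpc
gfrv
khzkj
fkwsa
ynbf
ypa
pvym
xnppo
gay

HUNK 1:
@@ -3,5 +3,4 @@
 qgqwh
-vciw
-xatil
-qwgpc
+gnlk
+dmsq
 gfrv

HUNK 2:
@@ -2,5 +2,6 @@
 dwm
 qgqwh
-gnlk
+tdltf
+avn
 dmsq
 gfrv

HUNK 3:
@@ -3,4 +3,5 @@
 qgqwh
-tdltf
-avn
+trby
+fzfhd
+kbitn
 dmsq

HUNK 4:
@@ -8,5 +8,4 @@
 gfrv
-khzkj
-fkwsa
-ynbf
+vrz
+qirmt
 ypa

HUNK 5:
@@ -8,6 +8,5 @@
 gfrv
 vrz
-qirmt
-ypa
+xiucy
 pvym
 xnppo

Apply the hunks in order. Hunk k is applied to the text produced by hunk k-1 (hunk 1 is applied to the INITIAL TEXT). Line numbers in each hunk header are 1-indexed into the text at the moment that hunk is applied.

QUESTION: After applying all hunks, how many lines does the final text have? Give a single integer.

Hunk 1: at line 3 remove [vciw,xatil,qwgpc] add [gnlk,dmsq] -> 13 lines: vazt dwm qgqwh gnlk dmsq gfrv khzkj fkwsa ynbf ypa pvym xnppo gay
Hunk 2: at line 2 remove [gnlk] add [tdltf,avn] -> 14 lines: vazt dwm qgqwh tdltf avn dmsq gfrv khzkj fkwsa ynbf ypa pvym xnppo gay
Hunk 3: at line 3 remove [tdltf,avn] add [trby,fzfhd,kbitn] -> 15 lines: vazt dwm qgqwh trby fzfhd kbitn dmsq gfrv khzkj fkwsa ynbf ypa pvym xnppo gay
Hunk 4: at line 8 remove [khzkj,fkwsa,ynbf] add [vrz,qirmt] -> 14 lines: vazt dwm qgqwh trby fzfhd kbitn dmsq gfrv vrz qirmt ypa pvym xnppo gay
Hunk 5: at line 8 remove [qirmt,ypa] add [xiucy] -> 13 lines: vazt dwm qgqwh trby fzfhd kbitn dmsq gfrv vrz xiucy pvym xnppo gay
Final line count: 13

Answer: 13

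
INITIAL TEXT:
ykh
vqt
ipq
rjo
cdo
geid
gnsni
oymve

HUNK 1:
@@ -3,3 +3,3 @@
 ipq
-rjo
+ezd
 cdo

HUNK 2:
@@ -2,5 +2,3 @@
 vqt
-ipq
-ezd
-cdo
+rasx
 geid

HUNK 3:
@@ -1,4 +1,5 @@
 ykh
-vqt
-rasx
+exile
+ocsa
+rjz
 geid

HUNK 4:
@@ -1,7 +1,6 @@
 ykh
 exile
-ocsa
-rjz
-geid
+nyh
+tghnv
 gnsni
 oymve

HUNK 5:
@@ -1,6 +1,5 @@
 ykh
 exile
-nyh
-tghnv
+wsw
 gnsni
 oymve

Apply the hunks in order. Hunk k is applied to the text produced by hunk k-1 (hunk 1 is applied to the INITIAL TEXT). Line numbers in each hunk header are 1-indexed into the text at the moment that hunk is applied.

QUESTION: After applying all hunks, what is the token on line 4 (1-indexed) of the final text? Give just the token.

Answer: gnsni

Derivation:
Hunk 1: at line 3 remove [rjo] add [ezd] -> 8 lines: ykh vqt ipq ezd cdo geid gnsni oymve
Hunk 2: at line 2 remove [ipq,ezd,cdo] add [rasx] -> 6 lines: ykh vqt rasx geid gnsni oymve
Hunk 3: at line 1 remove [vqt,rasx] add [exile,ocsa,rjz] -> 7 lines: ykh exile ocsa rjz geid gnsni oymve
Hunk 4: at line 1 remove [ocsa,rjz,geid] add [nyh,tghnv] -> 6 lines: ykh exile nyh tghnv gnsni oymve
Hunk 5: at line 1 remove [nyh,tghnv] add [wsw] -> 5 lines: ykh exile wsw gnsni oymve
Final line 4: gnsni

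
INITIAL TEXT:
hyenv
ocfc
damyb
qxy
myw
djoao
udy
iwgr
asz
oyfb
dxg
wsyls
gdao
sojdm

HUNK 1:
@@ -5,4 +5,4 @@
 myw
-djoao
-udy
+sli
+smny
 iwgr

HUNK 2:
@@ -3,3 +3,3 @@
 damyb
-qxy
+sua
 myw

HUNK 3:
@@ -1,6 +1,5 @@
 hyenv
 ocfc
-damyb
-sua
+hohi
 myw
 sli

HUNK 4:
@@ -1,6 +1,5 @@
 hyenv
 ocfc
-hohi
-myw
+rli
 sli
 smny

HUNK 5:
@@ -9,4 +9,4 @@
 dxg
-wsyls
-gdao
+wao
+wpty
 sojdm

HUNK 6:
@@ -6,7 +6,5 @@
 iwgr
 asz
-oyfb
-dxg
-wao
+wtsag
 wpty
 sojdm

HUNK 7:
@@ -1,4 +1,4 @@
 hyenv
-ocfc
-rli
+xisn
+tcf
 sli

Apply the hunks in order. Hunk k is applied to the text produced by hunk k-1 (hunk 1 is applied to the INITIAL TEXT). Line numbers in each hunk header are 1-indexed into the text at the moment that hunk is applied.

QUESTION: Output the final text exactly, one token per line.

Hunk 1: at line 5 remove [djoao,udy] add [sli,smny] -> 14 lines: hyenv ocfc damyb qxy myw sli smny iwgr asz oyfb dxg wsyls gdao sojdm
Hunk 2: at line 3 remove [qxy] add [sua] -> 14 lines: hyenv ocfc damyb sua myw sli smny iwgr asz oyfb dxg wsyls gdao sojdm
Hunk 3: at line 1 remove [damyb,sua] add [hohi] -> 13 lines: hyenv ocfc hohi myw sli smny iwgr asz oyfb dxg wsyls gdao sojdm
Hunk 4: at line 1 remove [hohi,myw] add [rli] -> 12 lines: hyenv ocfc rli sli smny iwgr asz oyfb dxg wsyls gdao sojdm
Hunk 5: at line 9 remove [wsyls,gdao] add [wao,wpty] -> 12 lines: hyenv ocfc rli sli smny iwgr asz oyfb dxg wao wpty sojdm
Hunk 6: at line 6 remove [oyfb,dxg,wao] add [wtsag] -> 10 lines: hyenv ocfc rli sli smny iwgr asz wtsag wpty sojdm
Hunk 7: at line 1 remove [ocfc,rli] add [xisn,tcf] -> 10 lines: hyenv xisn tcf sli smny iwgr asz wtsag wpty sojdm

Answer: hyenv
xisn
tcf
sli
smny
iwgr
asz
wtsag
wpty
sojdm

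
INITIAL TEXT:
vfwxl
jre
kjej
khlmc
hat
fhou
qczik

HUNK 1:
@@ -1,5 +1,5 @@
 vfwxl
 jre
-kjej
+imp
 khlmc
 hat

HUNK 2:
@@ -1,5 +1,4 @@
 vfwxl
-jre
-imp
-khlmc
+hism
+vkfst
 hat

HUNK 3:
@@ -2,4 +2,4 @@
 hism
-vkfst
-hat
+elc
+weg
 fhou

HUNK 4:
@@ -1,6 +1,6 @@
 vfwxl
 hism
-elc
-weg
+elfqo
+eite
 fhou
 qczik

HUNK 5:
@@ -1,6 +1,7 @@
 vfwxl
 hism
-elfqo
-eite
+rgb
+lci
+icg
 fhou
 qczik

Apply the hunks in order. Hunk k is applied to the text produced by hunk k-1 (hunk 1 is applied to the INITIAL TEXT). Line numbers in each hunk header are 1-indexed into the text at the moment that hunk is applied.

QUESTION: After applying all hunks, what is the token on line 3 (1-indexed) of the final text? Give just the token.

Hunk 1: at line 1 remove [kjej] add [imp] -> 7 lines: vfwxl jre imp khlmc hat fhou qczik
Hunk 2: at line 1 remove [jre,imp,khlmc] add [hism,vkfst] -> 6 lines: vfwxl hism vkfst hat fhou qczik
Hunk 3: at line 2 remove [vkfst,hat] add [elc,weg] -> 6 lines: vfwxl hism elc weg fhou qczik
Hunk 4: at line 1 remove [elc,weg] add [elfqo,eite] -> 6 lines: vfwxl hism elfqo eite fhou qczik
Hunk 5: at line 1 remove [elfqo,eite] add [rgb,lci,icg] -> 7 lines: vfwxl hism rgb lci icg fhou qczik
Final line 3: rgb

Answer: rgb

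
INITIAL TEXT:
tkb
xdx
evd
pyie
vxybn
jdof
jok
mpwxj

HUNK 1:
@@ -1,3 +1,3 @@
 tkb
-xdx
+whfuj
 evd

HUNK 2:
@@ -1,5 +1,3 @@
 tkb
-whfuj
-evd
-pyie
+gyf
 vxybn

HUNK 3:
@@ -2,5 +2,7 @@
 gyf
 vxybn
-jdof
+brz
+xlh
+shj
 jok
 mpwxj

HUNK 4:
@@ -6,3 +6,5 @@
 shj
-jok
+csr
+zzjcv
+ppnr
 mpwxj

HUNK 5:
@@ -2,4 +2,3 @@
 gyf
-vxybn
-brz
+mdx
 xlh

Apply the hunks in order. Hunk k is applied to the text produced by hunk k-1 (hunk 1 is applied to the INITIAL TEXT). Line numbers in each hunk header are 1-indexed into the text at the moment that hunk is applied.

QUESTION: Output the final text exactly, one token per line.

Hunk 1: at line 1 remove [xdx] add [whfuj] -> 8 lines: tkb whfuj evd pyie vxybn jdof jok mpwxj
Hunk 2: at line 1 remove [whfuj,evd,pyie] add [gyf] -> 6 lines: tkb gyf vxybn jdof jok mpwxj
Hunk 3: at line 2 remove [jdof] add [brz,xlh,shj] -> 8 lines: tkb gyf vxybn brz xlh shj jok mpwxj
Hunk 4: at line 6 remove [jok] add [csr,zzjcv,ppnr] -> 10 lines: tkb gyf vxybn brz xlh shj csr zzjcv ppnr mpwxj
Hunk 5: at line 2 remove [vxybn,brz] add [mdx] -> 9 lines: tkb gyf mdx xlh shj csr zzjcv ppnr mpwxj

Answer: tkb
gyf
mdx
xlh
shj
csr
zzjcv
ppnr
mpwxj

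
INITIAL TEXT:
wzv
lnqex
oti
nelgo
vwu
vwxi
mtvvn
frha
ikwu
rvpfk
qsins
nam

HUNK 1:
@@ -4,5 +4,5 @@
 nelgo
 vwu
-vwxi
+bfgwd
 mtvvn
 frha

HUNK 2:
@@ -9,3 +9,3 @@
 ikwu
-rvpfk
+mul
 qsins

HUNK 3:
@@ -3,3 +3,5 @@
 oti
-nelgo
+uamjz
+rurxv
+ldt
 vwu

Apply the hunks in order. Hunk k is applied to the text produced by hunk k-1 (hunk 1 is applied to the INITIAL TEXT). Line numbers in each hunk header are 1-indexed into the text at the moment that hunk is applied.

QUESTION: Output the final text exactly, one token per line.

Answer: wzv
lnqex
oti
uamjz
rurxv
ldt
vwu
bfgwd
mtvvn
frha
ikwu
mul
qsins
nam

Derivation:
Hunk 1: at line 4 remove [vwxi] add [bfgwd] -> 12 lines: wzv lnqex oti nelgo vwu bfgwd mtvvn frha ikwu rvpfk qsins nam
Hunk 2: at line 9 remove [rvpfk] add [mul] -> 12 lines: wzv lnqex oti nelgo vwu bfgwd mtvvn frha ikwu mul qsins nam
Hunk 3: at line 3 remove [nelgo] add [uamjz,rurxv,ldt] -> 14 lines: wzv lnqex oti uamjz rurxv ldt vwu bfgwd mtvvn frha ikwu mul qsins nam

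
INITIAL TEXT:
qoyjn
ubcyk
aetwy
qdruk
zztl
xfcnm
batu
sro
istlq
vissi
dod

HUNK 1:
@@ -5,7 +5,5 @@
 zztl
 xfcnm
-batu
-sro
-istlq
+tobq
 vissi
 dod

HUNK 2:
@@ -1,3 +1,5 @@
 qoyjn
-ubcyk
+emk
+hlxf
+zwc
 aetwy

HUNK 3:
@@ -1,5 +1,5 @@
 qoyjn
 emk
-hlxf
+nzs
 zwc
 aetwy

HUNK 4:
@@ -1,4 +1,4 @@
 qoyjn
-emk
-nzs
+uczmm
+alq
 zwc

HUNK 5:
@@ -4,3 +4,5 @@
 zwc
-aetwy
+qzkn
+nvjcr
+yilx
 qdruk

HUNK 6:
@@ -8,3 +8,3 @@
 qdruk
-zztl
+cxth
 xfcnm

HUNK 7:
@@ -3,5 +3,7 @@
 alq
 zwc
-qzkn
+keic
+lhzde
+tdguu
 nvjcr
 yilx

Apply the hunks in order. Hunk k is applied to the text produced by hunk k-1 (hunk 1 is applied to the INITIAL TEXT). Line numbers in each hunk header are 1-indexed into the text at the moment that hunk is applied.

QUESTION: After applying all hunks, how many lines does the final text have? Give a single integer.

Answer: 15

Derivation:
Hunk 1: at line 5 remove [batu,sro,istlq] add [tobq] -> 9 lines: qoyjn ubcyk aetwy qdruk zztl xfcnm tobq vissi dod
Hunk 2: at line 1 remove [ubcyk] add [emk,hlxf,zwc] -> 11 lines: qoyjn emk hlxf zwc aetwy qdruk zztl xfcnm tobq vissi dod
Hunk 3: at line 1 remove [hlxf] add [nzs] -> 11 lines: qoyjn emk nzs zwc aetwy qdruk zztl xfcnm tobq vissi dod
Hunk 4: at line 1 remove [emk,nzs] add [uczmm,alq] -> 11 lines: qoyjn uczmm alq zwc aetwy qdruk zztl xfcnm tobq vissi dod
Hunk 5: at line 4 remove [aetwy] add [qzkn,nvjcr,yilx] -> 13 lines: qoyjn uczmm alq zwc qzkn nvjcr yilx qdruk zztl xfcnm tobq vissi dod
Hunk 6: at line 8 remove [zztl] add [cxth] -> 13 lines: qoyjn uczmm alq zwc qzkn nvjcr yilx qdruk cxth xfcnm tobq vissi dod
Hunk 7: at line 3 remove [qzkn] add [keic,lhzde,tdguu] -> 15 lines: qoyjn uczmm alq zwc keic lhzde tdguu nvjcr yilx qdruk cxth xfcnm tobq vissi dod
Final line count: 15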